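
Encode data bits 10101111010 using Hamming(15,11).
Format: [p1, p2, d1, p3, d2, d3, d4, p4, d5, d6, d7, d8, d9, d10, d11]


Parity bits: p1=1, p2=1, p3=1, p4=1

111101011111010


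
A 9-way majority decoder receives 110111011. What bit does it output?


Ones: 7 out of 9
Threshold: 5

1 (7/9 voted 1)


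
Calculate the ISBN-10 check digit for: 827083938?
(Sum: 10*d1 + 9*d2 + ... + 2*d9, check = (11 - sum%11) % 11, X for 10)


Weighted sum: 278
278 mod 11 = 3

Check digit: 8


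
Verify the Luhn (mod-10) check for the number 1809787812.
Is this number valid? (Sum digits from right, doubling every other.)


Luhn sum = 49
49 mod 10 = 9

Invalid (Luhn sum mod 10 = 9)


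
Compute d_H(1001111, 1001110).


XOR: 0000001
Count of 1s: 1

1


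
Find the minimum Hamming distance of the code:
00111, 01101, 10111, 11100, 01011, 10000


Comparing all pairs, minimum distance: 1
Can detect 0 errors, correct 0 errors

1


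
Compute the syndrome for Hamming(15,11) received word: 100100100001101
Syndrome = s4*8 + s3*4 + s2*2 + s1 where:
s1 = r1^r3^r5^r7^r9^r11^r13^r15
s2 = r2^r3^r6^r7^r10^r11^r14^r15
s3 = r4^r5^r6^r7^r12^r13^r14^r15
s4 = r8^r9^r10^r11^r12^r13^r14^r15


s1=0, s2=0, s3=1, s4=1

Syndrome = 12 (error at position 12)


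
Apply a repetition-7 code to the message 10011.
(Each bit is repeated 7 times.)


Each bit -> 7 copies

11111110000000000000011111111111111


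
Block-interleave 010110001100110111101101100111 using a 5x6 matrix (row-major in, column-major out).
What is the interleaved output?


Matrix:
  010110
  001100
  110111
  101101
  100111
Read columns: 001111010001010111111010100111

001111010001010111111010100111


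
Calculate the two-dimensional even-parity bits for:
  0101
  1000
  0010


Row parities: 011
Column parities: 1111

Row P: 011, Col P: 1111, Corner: 0


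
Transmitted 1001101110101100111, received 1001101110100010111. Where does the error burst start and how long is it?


XOR: 0000000000001110000

Burst at position 12, length 3


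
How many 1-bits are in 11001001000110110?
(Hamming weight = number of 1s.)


Counting 1s in 11001001000110110

8


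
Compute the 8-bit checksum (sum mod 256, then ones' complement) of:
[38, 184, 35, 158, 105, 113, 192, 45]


Sum = 870 mod 256 = 102
Complement = 153

153


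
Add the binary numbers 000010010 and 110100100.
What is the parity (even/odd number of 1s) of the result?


000010010 = 18
110100100 = 420
Sum = 438 = 110110110
1s count = 6

even parity (6 ones in 110110110)


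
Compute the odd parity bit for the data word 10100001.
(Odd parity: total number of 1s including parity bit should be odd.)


Number of 1s in data: 3
Parity bit: 0

0


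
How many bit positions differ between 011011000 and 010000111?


XOR: 001011111
Count of 1s: 6

6


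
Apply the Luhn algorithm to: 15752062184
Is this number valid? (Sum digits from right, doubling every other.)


Luhn sum = 34
34 mod 10 = 4

Invalid (Luhn sum mod 10 = 4)


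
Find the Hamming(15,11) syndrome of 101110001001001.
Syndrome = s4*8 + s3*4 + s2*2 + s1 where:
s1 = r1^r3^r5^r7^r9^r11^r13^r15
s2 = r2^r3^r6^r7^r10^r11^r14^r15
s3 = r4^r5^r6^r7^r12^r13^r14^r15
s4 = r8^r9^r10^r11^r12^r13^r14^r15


s1=1, s2=0, s3=0, s4=1

Syndrome = 9 (error at position 9)


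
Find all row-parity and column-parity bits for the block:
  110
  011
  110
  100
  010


Row parities: 00011
Column parities: 101

Row P: 00011, Col P: 101, Corner: 0


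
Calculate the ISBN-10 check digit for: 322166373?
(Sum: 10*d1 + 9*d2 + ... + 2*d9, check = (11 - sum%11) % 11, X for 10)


Weighted sum: 176
176 mod 11 = 0

Check digit: 0


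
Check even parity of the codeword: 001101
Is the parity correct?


Number of 1s: 3

No, parity error (3 ones)


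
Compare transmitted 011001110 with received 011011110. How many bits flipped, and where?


XOR: 000010000

1 error(s) at position(s): 4


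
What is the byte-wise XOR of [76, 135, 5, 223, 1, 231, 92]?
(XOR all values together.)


XOR chain: 76 ^ 135 ^ 5 ^ 223 ^ 1 ^ 231 ^ 92 = 171

171


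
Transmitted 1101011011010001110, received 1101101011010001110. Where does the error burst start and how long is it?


XOR: 0000110000000000000

Burst at position 4, length 2


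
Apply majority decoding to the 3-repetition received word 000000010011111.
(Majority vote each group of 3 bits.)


Groups: 000, 000, 010, 011, 111
Majority votes: 00011

00011


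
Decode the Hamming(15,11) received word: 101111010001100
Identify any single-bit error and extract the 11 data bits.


Syndrome = 12: error at position 12

Data: 11100000100 (corrected bit 12)


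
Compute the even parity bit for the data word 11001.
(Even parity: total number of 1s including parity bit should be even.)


Number of 1s in data: 3
Parity bit: 1

1


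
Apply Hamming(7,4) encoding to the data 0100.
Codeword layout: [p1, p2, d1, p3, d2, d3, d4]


Parity bits: p1=1, p2=0, p3=1

1001100


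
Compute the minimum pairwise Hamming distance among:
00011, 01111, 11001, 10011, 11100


Comparing all pairs, minimum distance: 1
Can detect 0 errors, correct 0 errors

1


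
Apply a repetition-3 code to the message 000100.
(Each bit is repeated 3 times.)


Each bit -> 3 copies

000000000111000000


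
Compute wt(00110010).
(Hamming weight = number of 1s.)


Counting 1s in 00110010

3


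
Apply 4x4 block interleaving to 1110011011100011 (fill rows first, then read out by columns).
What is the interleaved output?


Matrix:
  1110
  0110
  1110
  0011
Read columns: 1010111011110001

1010111011110001


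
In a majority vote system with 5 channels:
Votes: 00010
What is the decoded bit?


Ones: 1 out of 5
Threshold: 3

0 (1/5 voted 1)


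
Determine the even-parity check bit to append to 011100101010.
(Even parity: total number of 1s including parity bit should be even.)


Number of 1s in data: 6
Parity bit: 0

0


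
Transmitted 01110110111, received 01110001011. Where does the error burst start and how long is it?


XOR: 00000111100

Burst at position 5, length 4


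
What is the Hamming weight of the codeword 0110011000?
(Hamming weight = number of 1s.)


Counting 1s in 0110011000

4


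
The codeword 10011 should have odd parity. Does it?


Number of 1s: 3

Yes, parity is correct (3 ones)


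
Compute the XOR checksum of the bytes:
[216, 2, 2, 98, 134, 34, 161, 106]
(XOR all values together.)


XOR chain: 216 ^ 2 ^ 2 ^ 98 ^ 134 ^ 34 ^ 161 ^ 106 = 213

213


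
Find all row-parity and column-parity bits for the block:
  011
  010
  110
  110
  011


Row parities: 01000
Column parities: 010

Row P: 01000, Col P: 010, Corner: 1


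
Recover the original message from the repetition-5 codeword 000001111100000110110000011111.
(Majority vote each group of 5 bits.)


Groups: 00000, 11111, 00000, 11011, 00000, 11111
Majority votes: 010101

010101


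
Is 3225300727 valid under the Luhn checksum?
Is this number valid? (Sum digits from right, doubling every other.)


Luhn sum = 41
41 mod 10 = 1

Invalid (Luhn sum mod 10 = 1)


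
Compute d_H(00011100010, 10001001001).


XOR: 10010101011
Count of 1s: 6

6


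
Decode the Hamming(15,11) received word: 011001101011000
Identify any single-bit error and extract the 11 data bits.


Syndrome = 14: error at position 14

Data: 10111011010 (corrected bit 14)


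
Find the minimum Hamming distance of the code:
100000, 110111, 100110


Comparing all pairs, minimum distance: 2
Can detect 1 errors, correct 0 errors

2


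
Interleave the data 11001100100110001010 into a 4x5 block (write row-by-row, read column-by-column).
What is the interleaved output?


Matrix:
  11001
  10010
  01100
  01010
Read columns: 11001011001001011000

11001011001001011000


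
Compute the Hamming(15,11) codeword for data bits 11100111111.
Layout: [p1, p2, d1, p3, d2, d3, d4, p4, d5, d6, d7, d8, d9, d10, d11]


Parity bits: p1=1, p2=0, p3=0, p4=0

101011000111111


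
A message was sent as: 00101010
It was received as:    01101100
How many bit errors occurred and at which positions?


XOR: 01000110

3 error(s) at position(s): 1, 5, 6


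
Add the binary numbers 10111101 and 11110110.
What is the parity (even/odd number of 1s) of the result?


10111101 = 189
11110110 = 246
Sum = 435 = 110110011
1s count = 6

even parity (6 ones in 110110011)


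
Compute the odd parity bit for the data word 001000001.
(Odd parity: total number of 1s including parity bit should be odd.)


Number of 1s in data: 2
Parity bit: 1

1


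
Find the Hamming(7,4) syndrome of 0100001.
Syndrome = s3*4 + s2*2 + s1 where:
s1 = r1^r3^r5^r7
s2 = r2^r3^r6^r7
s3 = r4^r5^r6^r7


s1=1, s2=0, s3=1

Syndrome = 5 (error at position 5)


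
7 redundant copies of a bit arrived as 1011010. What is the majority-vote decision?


Ones: 4 out of 7
Threshold: 4

1 (4/7 voted 1)


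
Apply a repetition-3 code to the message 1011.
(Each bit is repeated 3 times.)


Each bit -> 3 copies

111000111111


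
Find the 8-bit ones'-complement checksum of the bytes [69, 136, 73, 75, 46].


Sum = 399 mod 256 = 143
Complement = 112

112


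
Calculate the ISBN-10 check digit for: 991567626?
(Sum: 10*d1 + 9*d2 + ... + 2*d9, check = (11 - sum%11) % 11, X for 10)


Weighted sum: 327
327 mod 11 = 8

Check digit: 3


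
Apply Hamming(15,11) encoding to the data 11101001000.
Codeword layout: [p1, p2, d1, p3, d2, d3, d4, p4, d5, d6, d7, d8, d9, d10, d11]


Parity bits: p1=1, p2=0, p3=1, p4=0

101111001001000


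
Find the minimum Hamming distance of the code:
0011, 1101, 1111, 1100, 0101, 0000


Comparing all pairs, minimum distance: 1
Can detect 0 errors, correct 0 errors

1


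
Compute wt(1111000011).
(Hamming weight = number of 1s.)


Counting 1s in 1111000011

6


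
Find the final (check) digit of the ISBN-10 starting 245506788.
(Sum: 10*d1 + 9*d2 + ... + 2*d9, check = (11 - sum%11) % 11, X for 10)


Weighted sum: 229
229 mod 11 = 9

Check digit: 2


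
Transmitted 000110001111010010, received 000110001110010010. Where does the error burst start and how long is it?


XOR: 000000000001000000

Burst at position 11, length 1


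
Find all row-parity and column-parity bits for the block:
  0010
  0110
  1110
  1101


Row parities: 1011
Column parities: 0111

Row P: 1011, Col P: 0111, Corner: 1


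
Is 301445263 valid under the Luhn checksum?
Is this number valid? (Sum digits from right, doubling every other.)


Luhn sum = 25
25 mod 10 = 5

Invalid (Luhn sum mod 10 = 5)


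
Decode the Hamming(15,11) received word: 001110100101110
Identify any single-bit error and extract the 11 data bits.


Syndrome = 0: no error detected

Data: 11010101110 (no errors)


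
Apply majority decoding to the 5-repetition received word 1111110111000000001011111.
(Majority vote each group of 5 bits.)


Groups: 11111, 10111, 00000, 00010, 11111
Majority votes: 11001

11001


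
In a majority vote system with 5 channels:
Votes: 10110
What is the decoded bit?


Ones: 3 out of 5
Threshold: 3

1 (3/5 voted 1)


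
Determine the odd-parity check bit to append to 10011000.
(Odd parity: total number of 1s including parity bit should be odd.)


Number of 1s in data: 3
Parity bit: 0

0


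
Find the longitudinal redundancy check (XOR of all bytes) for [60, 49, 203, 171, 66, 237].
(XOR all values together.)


XOR chain: 60 ^ 49 ^ 203 ^ 171 ^ 66 ^ 237 = 194

194


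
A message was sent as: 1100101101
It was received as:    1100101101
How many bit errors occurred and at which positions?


XOR: 0000000000

0 errors (received matches sent)


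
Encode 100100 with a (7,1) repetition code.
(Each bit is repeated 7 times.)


Each bit -> 7 copies

111111100000000000000111111100000000000000


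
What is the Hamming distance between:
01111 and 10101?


XOR: 11010
Count of 1s: 3

3


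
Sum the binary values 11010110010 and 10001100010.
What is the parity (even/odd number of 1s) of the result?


11010110010 = 1714
10001100010 = 1122
Sum = 2836 = 101100010100
1s count = 5

odd parity (5 ones in 101100010100)


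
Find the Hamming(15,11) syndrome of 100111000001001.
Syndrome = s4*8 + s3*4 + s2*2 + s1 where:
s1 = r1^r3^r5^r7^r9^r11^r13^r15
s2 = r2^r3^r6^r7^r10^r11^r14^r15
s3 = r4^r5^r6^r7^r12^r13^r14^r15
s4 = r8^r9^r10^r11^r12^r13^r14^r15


s1=1, s2=0, s3=1, s4=0

Syndrome = 5 (error at position 5)


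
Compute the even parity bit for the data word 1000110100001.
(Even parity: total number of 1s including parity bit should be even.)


Number of 1s in data: 5
Parity bit: 1

1


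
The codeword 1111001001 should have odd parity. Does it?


Number of 1s: 6

No, parity error (6 ones)


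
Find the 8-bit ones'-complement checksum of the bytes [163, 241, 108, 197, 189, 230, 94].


Sum = 1222 mod 256 = 198
Complement = 57

57


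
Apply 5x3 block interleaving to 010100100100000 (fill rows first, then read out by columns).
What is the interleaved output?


Matrix:
  010
  100
  100
  100
  000
Read columns: 011101000000000

011101000000000


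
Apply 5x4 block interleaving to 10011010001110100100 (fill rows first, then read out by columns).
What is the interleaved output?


Matrix:
  1001
  1010
  0011
  1010
  0100
Read columns: 11010000010111010100

11010000010111010100


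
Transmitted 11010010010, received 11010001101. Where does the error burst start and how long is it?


XOR: 00000011111

Burst at position 6, length 5


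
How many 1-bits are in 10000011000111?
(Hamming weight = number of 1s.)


Counting 1s in 10000011000111

6


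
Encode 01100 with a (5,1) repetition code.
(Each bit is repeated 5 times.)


Each bit -> 5 copies

0000011111111110000000000


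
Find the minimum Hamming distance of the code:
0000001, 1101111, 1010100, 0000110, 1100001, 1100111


Comparing all pairs, minimum distance: 1
Can detect 0 errors, correct 0 errors

1


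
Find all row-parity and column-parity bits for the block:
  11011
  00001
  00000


Row parities: 010
Column parities: 11010

Row P: 010, Col P: 11010, Corner: 1


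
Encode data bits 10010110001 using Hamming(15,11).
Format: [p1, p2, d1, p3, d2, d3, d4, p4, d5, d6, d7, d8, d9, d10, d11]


Parity bits: p1=0, p2=1, p3=0, p4=1

011000110110001


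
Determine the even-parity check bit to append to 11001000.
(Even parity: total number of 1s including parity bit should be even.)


Number of 1s in data: 3
Parity bit: 1

1


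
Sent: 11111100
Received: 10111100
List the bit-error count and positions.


XOR: 01000000

1 error(s) at position(s): 1


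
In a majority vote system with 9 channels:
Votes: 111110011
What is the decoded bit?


Ones: 7 out of 9
Threshold: 5

1 (7/9 voted 1)


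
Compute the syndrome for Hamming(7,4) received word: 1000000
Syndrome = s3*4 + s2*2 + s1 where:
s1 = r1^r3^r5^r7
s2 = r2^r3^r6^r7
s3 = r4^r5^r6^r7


s1=1, s2=0, s3=0

Syndrome = 1 (error at position 1)


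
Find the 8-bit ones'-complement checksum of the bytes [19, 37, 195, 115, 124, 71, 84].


Sum = 645 mod 256 = 133
Complement = 122

122


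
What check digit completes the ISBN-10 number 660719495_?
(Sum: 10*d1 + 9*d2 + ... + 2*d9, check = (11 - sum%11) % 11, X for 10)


Weighted sum: 267
267 mod 11 = 3

Check digit: 8


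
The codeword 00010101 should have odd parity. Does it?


Number of 1s: 3

Yes, parity is correct (3 ones)


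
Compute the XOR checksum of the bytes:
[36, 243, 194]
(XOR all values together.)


XOR chain: 36 ^ 243 ^ 194 = 21

21


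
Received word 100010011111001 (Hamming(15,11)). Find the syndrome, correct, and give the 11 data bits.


Syndrome = 7: error at position 7

Data: 01011111001 (corrected bit 7)


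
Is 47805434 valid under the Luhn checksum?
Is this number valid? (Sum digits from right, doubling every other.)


Luhn sum = 37
37 mod 10 = 7

Invalid (Luhn sum mod 10 = 7)


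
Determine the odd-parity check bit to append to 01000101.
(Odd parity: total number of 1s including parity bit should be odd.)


Number of 1s in data: 3
Parity bit: 0

0


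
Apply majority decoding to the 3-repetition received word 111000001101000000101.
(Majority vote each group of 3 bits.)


Groups: 111, 000, 001, 101, 000, 000, 101
Majority votes: 1001001

1001001


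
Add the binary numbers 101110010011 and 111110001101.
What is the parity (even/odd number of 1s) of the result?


101110010011 = 2963
111110001101 = 3981
Sum = 6944 = 1101100100000
1s count = 5

odd parity (5 ones in 1101100100000)


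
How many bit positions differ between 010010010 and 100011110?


XOR: 110001100
Count of 1s: 4

4


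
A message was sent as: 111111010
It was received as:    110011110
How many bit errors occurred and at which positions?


XOR: 001100100

3 error(s) at position(s): 2, 3, 6


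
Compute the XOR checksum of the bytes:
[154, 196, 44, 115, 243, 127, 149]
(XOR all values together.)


XOR chain: 154 ^ 196 ^ 44 ^ 115 ^ 243 ^ 127 ^ 149 = 24

24


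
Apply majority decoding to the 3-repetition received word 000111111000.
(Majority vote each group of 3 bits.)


Groups: 000, 111, 111, 000
Majority votes: 0110

0110


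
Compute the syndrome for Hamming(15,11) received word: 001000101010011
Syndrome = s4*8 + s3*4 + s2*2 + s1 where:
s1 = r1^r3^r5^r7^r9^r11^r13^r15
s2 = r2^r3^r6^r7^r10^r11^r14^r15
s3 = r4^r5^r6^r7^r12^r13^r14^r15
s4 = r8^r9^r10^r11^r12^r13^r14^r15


s1=1, s2=1, s3=1, s4=0

Syndrome = 7 (error at position 7)


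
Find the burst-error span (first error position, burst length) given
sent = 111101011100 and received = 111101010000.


XOR: 000000001100

Burst at position 8, length 2


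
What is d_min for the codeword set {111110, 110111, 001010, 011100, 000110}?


Comparing all pairs, minimum distance: 2
Can detect 1 errors, correct 0 errors

2


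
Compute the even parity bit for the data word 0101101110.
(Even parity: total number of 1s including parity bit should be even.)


Number of 1s in data: 6
Parity bit: 0

0


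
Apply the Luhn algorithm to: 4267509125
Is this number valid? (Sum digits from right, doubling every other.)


Luhn sum = 40
40 mod 10 = 0

Valid (Luhn sum mod 10 = 0)


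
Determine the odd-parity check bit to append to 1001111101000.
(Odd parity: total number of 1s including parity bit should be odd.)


Number of 1s in data: 7
Parity bit: 0

0


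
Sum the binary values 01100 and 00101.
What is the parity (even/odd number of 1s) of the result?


01100 = 12
00101 = 5
Sum = 17 = 10001
1s count = 2

even parity (2 ones in 10001)


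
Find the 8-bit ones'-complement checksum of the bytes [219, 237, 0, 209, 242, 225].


Sum = 1132 mod 256 = 108
Complement = 147

147


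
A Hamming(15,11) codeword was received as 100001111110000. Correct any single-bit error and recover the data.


Syndrome = 0: no error detected

Data: 00111110000 (no errors)


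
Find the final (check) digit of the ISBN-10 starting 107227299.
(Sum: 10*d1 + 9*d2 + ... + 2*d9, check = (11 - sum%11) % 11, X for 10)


Weighted sum: 180
180 mod 11 = 4

Check digit: 7


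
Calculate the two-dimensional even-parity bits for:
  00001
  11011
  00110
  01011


Row parities: 1001
Column parities: 10111

Row P: 1001, Col P: 10111, Corner: 0


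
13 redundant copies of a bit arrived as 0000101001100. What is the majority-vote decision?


Ones: 4 out of 13
Threshold: 7

0 (4/13 voted 1)


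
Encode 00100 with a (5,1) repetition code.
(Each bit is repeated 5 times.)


Each bit -> 5 copies

0000000000111110000000000


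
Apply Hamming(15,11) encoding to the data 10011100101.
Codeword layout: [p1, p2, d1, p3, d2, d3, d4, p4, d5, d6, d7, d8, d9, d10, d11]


Parity bits: p1=1, p2=0, p3=1, p4=0

101100101100101


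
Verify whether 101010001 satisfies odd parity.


Number of 1s: 4

No, parity error (4 ones)


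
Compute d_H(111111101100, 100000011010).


XOR: 011111110110
Count of 1s: 9

9


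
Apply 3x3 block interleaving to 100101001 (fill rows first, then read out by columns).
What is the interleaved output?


Matrix:
  100
  101
  001
Read columns: 110000011

110000011


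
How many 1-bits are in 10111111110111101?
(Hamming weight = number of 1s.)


Counting 1s in 10111111110111101

14


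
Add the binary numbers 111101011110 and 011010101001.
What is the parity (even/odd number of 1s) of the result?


111101011110 = 3934
011010101001 = 1705
Sum = 5639 = 1011000000111
1s count = 6

even parity (6 ones in 1011000000111)


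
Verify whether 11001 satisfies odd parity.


Number of 1s: 3

Yes, parity is correct (3 ones)


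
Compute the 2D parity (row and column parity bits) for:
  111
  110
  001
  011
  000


Row parities: 10100
Column parities: 011

Row P: 10100, Col P: 011, Corner: 0


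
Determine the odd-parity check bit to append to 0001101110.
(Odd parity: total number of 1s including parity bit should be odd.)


Number of 1s in data: 5
Parity bit: 0

0


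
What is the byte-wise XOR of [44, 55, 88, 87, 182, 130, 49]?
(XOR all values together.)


XOR chain: 44 ^ 55 ^ 88 ^ 87 ^ 182 ^ 130 ^ 49 = 17

17


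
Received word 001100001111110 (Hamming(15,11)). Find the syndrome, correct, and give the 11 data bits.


Syndrome = 0: no error detected

Data: 10001111110 (no errors)


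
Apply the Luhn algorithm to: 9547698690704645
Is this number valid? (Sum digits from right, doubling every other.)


Luhn sum = 95
95 mod 10 = 5

Invalid (Luhn sum mod 10 = 5)


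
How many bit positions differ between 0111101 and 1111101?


XOR: 1000000
Count of 1s: 1

1


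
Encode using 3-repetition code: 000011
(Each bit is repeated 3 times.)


Each bit -> 3 copies

000000000000111111


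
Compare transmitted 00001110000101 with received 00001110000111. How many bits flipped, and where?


XOR: 00000000000010

1 error(s) at position(s): 12


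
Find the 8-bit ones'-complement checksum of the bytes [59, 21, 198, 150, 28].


Sum = 456 mod 256 = 200
Complement = 55

55


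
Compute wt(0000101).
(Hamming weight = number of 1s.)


Counting 1s in 0000101

2


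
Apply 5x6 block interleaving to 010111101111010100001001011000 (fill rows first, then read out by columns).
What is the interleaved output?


Matrix:
  010111
  101111
  010100
  001001
  011000
Read columns: 010001010101011111001100011010

010001010101011111001100011010


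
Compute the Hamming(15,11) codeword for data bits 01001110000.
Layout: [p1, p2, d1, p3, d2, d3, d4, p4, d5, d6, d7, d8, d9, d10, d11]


Parity bits: p1=1, p2=0, p3=1, p4=1

100110011110000


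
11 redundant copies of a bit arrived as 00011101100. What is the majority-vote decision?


Ones: 5 out of 11
Threshold: 6

0 (5/11 voted 1)


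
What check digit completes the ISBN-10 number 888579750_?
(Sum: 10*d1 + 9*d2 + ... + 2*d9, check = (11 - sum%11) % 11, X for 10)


Weighted sum: 381
381 mod 11 = 7

Check digit: 4


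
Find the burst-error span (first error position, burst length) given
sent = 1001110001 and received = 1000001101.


XOR: 0001111100

Burst at position 3, length 5


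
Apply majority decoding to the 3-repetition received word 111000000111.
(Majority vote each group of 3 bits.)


Groups: 111, 000, 000, 111
Majority votes: 1001

1001


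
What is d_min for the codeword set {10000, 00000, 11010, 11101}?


Comparing all pairs, minimum distance: 1
Can detect 0 errors, correct 0 errors

1


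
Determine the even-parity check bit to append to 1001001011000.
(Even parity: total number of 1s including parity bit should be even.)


Number of 1s in data: 5
Parity bit: 1

1


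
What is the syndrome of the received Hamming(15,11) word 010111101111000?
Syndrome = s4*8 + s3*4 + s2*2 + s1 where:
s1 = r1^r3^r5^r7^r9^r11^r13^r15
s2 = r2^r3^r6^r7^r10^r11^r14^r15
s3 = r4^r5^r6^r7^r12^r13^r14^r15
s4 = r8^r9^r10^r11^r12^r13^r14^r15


s1=0, s2=1, s3=1, s4=0

Syndrome = 6 (error at position 6)


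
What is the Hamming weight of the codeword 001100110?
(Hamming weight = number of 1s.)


Counting 1s in 001100110

4


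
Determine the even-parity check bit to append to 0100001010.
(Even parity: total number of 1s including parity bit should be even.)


Number of 1s in data: 3
Parity bit: 1

1


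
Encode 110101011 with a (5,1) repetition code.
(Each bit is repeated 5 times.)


Each bit -> 5 copies

111111111100000111110000011111000001111111111


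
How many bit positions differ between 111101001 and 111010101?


XOR: 000111100
Count of 1s: 4

4


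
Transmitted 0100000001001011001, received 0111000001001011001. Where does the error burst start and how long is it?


XOR: 0011000000000000000

Burst at position 2, length 2


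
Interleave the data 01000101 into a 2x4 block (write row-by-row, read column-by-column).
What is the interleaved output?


Matrix:
  0100
  0101
Read columns: 00110001

00110001


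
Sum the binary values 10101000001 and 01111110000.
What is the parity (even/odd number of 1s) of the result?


10101000001 = 1345
01111110000 = 1008
Sum = 2353 = 100100110001
1s count = 5

odd parity (5 ones in 100100110001)


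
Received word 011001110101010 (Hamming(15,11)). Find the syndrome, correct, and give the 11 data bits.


Syndrome = 0: no error detected

Data: 10110101010 (no errors)


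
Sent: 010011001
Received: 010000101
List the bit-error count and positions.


XOR: 000011100

3 error(s) at position(s): 4, 5, 6


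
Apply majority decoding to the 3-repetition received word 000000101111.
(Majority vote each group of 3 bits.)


Groups: 000, 000, 101, 111
Majority votes: 0011

0011


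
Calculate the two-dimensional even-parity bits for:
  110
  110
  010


Row parities: 001
Column parities: 010

Row P: 001, Col P: 010, Corner: 1


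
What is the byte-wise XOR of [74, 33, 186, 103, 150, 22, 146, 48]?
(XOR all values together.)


XOR chain: 74 ^ 33 ^ 186 ^ 103 ^ 150 ^ 22 ^ 146 ^ 48 = 148

148


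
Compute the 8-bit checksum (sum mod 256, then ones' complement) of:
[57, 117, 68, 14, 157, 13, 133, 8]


Sum = 567 mod 256 = 55
Complement = 200

200


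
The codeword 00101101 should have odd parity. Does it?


Number of 1s: 4

No, parity error (4 ones)


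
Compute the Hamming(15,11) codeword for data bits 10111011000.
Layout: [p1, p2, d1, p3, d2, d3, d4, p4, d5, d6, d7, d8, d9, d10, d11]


Parity bits: p1=0, p2=0, p3=1, p4=1

001101111011000


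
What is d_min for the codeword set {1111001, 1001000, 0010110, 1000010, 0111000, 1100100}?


Comparing all pairs, minimum distance: 2
Can detect 1 errors, correct 0 errors

2


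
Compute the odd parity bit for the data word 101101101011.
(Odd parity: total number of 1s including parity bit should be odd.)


Number of 1s in data: 8
Parity bit: 1

1


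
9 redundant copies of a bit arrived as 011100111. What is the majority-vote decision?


Ones: 6 out of 9
Threshold: 5

1 (6/9 voted 1)


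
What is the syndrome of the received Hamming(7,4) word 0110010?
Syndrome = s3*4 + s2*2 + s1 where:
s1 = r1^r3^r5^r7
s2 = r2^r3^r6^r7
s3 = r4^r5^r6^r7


s1=1, s2=1, s3=1

Syndrome = 7 (error at position 7)


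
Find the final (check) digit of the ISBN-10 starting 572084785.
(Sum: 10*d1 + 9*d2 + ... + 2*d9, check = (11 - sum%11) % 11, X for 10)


Weighted sum: 259
259 mod 11 = 6

Check digit: 5


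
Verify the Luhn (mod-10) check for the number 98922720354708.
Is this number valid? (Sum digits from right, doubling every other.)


Luhn sum = 77
77 mod 10 = 7

Invalid (Luhn sum mod 10 = 7)


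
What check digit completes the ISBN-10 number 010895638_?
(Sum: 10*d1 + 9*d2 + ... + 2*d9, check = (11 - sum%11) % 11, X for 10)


Weighted sum: 193
193 mod 11 = 6

Check digit: 5


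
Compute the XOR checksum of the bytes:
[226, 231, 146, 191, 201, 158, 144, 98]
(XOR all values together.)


XOR chain: 226 ^ 231 ^ 146 ^ 191 ^ 201 ^ 158 ^ 144 ^ 98 = 141

141


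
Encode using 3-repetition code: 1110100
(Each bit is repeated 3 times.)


Each bit -> 3 copies

111111111000111000000


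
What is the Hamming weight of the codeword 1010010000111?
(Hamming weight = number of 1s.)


Counting 1s in 1010010000111

6


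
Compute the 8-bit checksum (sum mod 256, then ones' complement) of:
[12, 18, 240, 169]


Sum = 439 mod 256 = 183
Complement = 72

72


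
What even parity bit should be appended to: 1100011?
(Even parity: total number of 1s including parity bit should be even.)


Number of 1s in data: 4
Parity bit: 0

0


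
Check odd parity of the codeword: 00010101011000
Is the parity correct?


Number of 1s: 5

Yes, parity is correct (5 ones)


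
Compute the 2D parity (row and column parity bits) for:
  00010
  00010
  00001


Row parities: 111
Column parities: 00001

Row P: 111, Col P: 00001, Corner: 1


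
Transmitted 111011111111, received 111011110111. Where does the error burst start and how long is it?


XOR: 000000001000

Burst at position 8, length 1


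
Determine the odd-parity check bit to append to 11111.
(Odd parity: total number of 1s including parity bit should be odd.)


Number of 1s in data: 5
Parity bit: 0

0


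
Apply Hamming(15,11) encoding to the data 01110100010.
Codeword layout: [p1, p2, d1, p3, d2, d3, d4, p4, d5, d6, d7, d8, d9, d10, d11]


Parity bits: p1=0, p2=0, p3=0, p4=0

000011100100010


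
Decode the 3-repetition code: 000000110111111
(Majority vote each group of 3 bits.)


Groups: 000, 000, 110, 111, 111
Majority votes: 00111

00111


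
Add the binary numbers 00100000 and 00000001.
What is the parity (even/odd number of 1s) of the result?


00100000 = 32
00000001 = 1
Sum = 33 = 100001
1s count = 2

even parity (2 ones in 100001)


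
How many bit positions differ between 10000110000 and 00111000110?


XOR: 10111110110
Count of 1s: 8

8


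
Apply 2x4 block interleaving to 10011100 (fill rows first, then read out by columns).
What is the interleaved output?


Matrix:
  1001
  1100
Read columns: 11010010

11010010


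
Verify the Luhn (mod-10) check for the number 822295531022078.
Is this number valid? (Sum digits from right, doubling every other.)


Luhn sum = 59
59 mod 10 = 9

Invalid (Luhn sum mod 10 = 9)


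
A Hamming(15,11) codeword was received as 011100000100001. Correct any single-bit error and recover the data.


Syndrome = 0: no error detected

Data: 10000100001 (no errors)


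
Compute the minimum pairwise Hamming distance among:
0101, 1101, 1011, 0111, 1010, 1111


Comparing all pairs, minimum distance: 1
Can detect 0 errors, correct 0 errors

1


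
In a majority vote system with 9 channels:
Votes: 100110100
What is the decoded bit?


Ones: 4 out of 9
Threshold: 5

0 (4/9 voted 1)


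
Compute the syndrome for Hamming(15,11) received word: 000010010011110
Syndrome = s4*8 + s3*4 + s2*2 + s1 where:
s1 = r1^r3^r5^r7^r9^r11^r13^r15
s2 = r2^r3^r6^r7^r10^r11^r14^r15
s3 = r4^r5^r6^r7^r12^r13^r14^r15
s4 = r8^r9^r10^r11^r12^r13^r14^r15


s1=1, s2=0, s3=0, s4=1

Syndrome = 9 (error at position 9)


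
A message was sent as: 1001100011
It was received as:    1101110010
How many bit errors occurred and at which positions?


XOR: 0100010001

3 error(s) at position(s): 1, 5, 9


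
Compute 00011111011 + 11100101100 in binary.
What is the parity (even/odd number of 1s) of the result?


00011111011 = 251
11100101100 = 1836
Sum = 2087 = 100000100111
1s count = 5

odd parity (5 ones in 100000100111)


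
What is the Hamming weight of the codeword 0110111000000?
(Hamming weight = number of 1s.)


Counting 1s in 0110111000000

5


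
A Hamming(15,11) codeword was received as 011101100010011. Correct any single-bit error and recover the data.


Syndrome = 14: error at position 14

Data: 10110010001 (corrected bit 14)


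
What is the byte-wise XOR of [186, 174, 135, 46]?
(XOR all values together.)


XOR chain: 186 ^ 174 ^ 135 ^ 46 = 189

189


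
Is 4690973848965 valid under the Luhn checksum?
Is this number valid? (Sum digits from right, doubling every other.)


Luhn sum = 68
68 mod 10 = 8

Invalid (Luhn sum mod 10 = 8)


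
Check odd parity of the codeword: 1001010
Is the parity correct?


Number of 1s: 3

Yes, parity is correct (3 ones)


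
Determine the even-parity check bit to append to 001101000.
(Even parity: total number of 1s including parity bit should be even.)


Number of 1s in data: 3
Parity bit: 1

1


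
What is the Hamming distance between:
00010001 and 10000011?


XOR: 10010010
Count of 1s: 3

3


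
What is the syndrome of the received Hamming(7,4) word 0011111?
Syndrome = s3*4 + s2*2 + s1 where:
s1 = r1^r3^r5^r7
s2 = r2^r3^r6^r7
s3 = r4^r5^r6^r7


s1=1, s2=1, s3=0

Syndrome = 3 (error at position 3)


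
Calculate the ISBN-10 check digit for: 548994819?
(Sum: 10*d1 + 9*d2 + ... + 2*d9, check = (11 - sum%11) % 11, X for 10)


Weighted sum: 340
340 mod 11 = 10

Check digit: 1


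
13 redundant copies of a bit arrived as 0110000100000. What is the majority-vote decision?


Ones: 3 out of 13
Threshold: 7

0 (3/13 voted 1)


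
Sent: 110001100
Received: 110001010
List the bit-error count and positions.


XOR: 000000110

2 error(s) at position(s): 6, 7


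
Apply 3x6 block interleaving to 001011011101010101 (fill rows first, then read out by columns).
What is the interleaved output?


Matrix:
  001011
  011101
  010101
Read columns: 000011110011100111

000011110011100111


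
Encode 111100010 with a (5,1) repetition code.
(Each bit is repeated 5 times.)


Each bit -> 5 copies

111111111111111111110000000000000001111100000


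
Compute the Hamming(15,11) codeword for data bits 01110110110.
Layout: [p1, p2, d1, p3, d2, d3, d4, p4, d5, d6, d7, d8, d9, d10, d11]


Parity bits: p1=0, p2=1, p3=1, p4=0

010111100110110


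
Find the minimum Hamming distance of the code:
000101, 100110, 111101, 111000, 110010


Comparing all pairs, minimum distance: 2
Can detect 1 errors, correct 0 errors

2


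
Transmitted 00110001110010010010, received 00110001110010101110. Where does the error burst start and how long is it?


XOR: 00000000000000111100

Burst at position 14, length 4


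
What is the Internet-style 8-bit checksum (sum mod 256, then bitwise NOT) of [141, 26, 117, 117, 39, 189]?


Sum = 629 mod 256 = 117
Complement = 138

138


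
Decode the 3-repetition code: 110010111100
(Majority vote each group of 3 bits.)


Groups: 110, 010, 111, 100
Majority votes: 1010

1010


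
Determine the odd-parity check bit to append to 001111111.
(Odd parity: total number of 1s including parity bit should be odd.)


Number of 1s in data: 7
Parity bit: 0

0


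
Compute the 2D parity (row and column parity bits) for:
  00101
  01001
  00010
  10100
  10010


Row parities: 00100
Column parities: 01000

Row P: 00100, Col P: 01000, Corner: 1


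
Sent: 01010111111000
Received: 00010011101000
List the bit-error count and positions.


XOR: 01000100010000

3 error(s) at position(s): 1, 5, 9


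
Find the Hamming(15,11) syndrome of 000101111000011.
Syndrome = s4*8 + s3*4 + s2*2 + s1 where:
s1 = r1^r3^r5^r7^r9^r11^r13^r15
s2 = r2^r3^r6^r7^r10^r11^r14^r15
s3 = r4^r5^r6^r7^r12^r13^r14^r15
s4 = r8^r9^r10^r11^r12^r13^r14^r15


s1=1, s2=0, s3=1, s4=0

Syndrome = 5 (error at position 5)


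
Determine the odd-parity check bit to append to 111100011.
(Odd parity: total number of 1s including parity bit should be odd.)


Number of 1s in data: 6
Parity bit: 1

1


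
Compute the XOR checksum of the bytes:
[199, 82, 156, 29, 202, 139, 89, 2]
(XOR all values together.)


XOR chain: 199 ^ 82 ^ 156 ^ 29 ^ 202 ^ 139 ^ 89 ^ 2 = 14

14


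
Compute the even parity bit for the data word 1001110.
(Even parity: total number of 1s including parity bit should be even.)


Number of 1s in data: 4
Parity bit: 0

0


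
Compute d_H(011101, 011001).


XOR: 000100
Count of 1s: 1

1


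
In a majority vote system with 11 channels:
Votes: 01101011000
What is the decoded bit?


Ones: 5 out of 11
Threshold: 6

0 (5/11 voted 1)


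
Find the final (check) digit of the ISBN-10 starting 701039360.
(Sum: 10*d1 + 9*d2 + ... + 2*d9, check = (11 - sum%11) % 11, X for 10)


Weighted sum: 171
171 mod 11 = 6

Check digit: 5


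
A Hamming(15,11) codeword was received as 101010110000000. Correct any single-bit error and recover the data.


Syndrome = 8: error at position 8

Data: 11010000000 (corrected bit 8)


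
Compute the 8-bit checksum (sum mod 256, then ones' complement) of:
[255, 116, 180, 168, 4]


Sum = 723 mod 256 = 211
Complement = 44

44


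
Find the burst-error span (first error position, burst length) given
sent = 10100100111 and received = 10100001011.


XOR: 00000101100

Burst at position 5, length 4


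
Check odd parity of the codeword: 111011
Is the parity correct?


Number of 1s: 5

Yes, parity is correct (5 ones)


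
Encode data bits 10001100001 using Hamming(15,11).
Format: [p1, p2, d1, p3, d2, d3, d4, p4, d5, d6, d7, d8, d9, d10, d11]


Parity bits: p1=1, p2=1, p3=1, p4=1

111100011100001


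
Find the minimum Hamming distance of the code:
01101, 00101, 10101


Comparing all pairs, minimum distance: 1
Can detect 0 errors, correct 0 errors

1


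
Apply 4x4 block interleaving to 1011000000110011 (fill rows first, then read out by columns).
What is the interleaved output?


Matrix:
  1011
  0000
  0011
  0011
Read columns: 1000000010111011

1000000010111011


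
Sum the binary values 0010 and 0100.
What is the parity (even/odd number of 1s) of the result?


0010 = 2
0100 = 4
Sum = 6 = 110
1s count = 2

even parity (2 ones in 110)


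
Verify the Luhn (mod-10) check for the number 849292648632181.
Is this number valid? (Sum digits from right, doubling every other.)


Luhn sum = 83
83 mod 10 = 3

Invalid (Luhn sum mod 10 = 3)


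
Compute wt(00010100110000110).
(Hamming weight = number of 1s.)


Counting 1s in 00010100110000110

6


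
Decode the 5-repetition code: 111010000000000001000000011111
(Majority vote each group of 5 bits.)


Groups: 11101, 00000, 00000, 00100, 00000, 11111
Majority votes: 100001

100001


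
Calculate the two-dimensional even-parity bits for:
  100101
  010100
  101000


Row parities: 100
Column parities: 011001

Row P: 100, Col P: 011001, Corner: 1


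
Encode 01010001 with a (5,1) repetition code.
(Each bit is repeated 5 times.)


Each bit -> 5 copies

0000011111000001111100000000000000011111


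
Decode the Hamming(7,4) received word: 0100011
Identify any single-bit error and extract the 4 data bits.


Syndrome = 3: error at position 3

Data: 1011 (corrected bit 3)


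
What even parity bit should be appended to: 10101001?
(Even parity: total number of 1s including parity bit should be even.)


Number of 1s in data: 4
Parity bit: 0

0


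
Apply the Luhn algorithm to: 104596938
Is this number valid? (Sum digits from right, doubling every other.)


Luhn sum = 41
41 mod 10 = 1

Invalid (Luhn sum mod 10 = 1)


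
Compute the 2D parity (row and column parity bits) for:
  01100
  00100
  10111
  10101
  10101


Row parities: 01011
Column parities: 11111

Row P: 01011, Col P: 11111, Corner: 1
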